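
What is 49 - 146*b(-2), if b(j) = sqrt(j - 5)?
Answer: 49 - 146*I*sqrt(7) ≈ 49.0 - 386.28*I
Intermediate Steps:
b(j) = sqrt(-5 + j)
49 - 146*b(-2) = 49 - 146*sqrt(-5 - 2) = 49 - 146*I*sqrt(7)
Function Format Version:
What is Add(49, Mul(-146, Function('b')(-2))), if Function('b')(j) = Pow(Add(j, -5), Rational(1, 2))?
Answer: Add(49, Mul(-146, I, Pow(7, Rational(1, 2)))) ≈ Add(49.000, Mul(-386.28, I))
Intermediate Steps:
Function('b')(j) = Pow(Add(-5, j), Rational(1, 2))
Add(49, Mul(-146, Function('b')(-2))) = Add(49, Mul(-146, Pow(Add(-5, -2), Rational(1, 2)))) = Add(49, Mul(-146, Pow(-7, Rational(1, 2)))) = Add(49, Mul(-146, Mul(I, Pow(7, Rational(1, 2))))) = Add(49, Mul(-146, I, Pow(7, Rational(1, 2))))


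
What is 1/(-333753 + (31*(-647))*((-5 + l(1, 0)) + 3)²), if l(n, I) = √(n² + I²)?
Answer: -1/353810 ≈ -2.8264e-6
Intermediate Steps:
l(n, I) = √(I² + n²)
1/(-333753 + (31*(-647))*((-5 + l(1, 0)) + 3)²) = 1/(-333753 + (31*(-647))*((-5 + √(0² + 1²)) + 3)²) = 1/(-333753 - 20057*((-5 + √(0 + 1)) + 3)²) = 1/(-333753 - 20057*((-5 + √1) + 3)²) = 1/(-333753 - 20057*((-5 + 1) + 3)²) = 1/(-333753 - 20057*(-4 + 3)²) = 1/(-333753 - 20057*(-1)²) = 1/(-333753 - 20057*1) = 1/(-333753 - 20057) = 1/(-353810) = -1/353810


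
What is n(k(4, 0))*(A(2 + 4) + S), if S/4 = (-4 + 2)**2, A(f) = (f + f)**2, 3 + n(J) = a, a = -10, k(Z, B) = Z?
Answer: -2080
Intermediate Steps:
n(J) = -13 (n(J) = -3 - 10 = -13)
A(f) = 4*f**2 (A(f) = (2*f)**2 = 4*f**2)
S = 16 (S = 4*(-4 + 2)**2 = 4*(-2)**2 = 4*4 = 16)
n(k(4, 0))*(A(2 + 4) + S) = -13*(4*(2 + 4)**2 + 16) = -13*(4*6**2 + 16) = -13*(4*36 + 16) = -13*(144 + 16) = -13*160 = -2080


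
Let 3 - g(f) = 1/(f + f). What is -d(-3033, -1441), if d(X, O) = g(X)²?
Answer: -331203601/36796356 ≈ -9.0010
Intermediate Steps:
g(f) = 3 - 1/(2*f) (g(f) = 3 - 1/(f + f) = 3 - 1/(2*f))
d(X, O) = (3 - 1/(2*X))²
-d(-3033, -1441) = -(-1 + 6*(-3033))²/(4*(-3033)²) = -(-1 - 18198)²/(4*9199089) = -(-18199)²/(4*9199089) = -331203601/(4*9199089) = -1*331203601/36796356 = -331203601/36796356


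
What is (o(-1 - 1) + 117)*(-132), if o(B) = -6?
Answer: -14652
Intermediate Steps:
(o(-1 - 1) + 117)*(-132) = (-6 + 117)*(-132) = 111*(-132) = -14652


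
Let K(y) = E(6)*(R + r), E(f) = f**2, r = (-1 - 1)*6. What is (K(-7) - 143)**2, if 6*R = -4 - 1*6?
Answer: 403225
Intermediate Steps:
r = -12 (r = -2*6 = -12)
R = -5/3 (R = (-4 - 1*6)/6 = (-4 - 6)/6 = (1/6)*(-10) = -5/3 ≈ -1.6667)
K(y) = -492 (K(y) = 6**2*(-5/3 - 12) = 36*(-41/3) = -492)
(K(-7) - 143)**2 = (-492 - 143)**2 = (-635)**2 = 403225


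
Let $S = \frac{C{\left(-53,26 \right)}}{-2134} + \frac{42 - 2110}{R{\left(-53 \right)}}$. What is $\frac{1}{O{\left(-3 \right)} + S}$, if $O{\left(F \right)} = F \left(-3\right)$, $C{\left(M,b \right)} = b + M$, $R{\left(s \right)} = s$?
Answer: $\frac{113102}{5432461} \approx 0.02082$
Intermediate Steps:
$C{\left(M,b \right)} = M + b$
$S = \frac{4414543}{113102}$ ($S = \frac{-53 + 26}{-2134} + \frac{42 - 2110}{-53} = \left(-27\right) \left(- \frac{1}{2134}\right) + \left(42 - 2110\right) \left(- \frac{1}{53}\right) = \frac{27}{2134} - - \frac{2068}{53} = \frac{27}{2134} + \frac{2068}{53} = \frac{4414543}{113102} \approx 39.031$)
$O{\left(F \right)} = - 3 F$
$\frac{1}{O{\left(-3 \right)} + S} = \frac{1}{\left(-3\right) \left(-3\right) + \frac{4414543}{113102}} = \frac{1}{9 + \frac{4414543}{113102}} = \frac{1}{\frac{5432461}{113102}} = \frac{113102}{5432461}$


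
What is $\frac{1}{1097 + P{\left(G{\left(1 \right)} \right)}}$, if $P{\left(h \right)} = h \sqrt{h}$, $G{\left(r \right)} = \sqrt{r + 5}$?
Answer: $\frac{1}{1097 + 6^{\frac{3}{4}}} \approx 0.0009084$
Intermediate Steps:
$G{\left(r \right)} = \sqrt{5 + r}$
$P{\left(h \right)} = h^{\frac{3}{2}}$
$\frac{1}{1097 + P{\left(G{\left(1 \right)} \right)}} = \frac{1}{1097 + \left(\sqrt{5 + 1}\right)^{\frac{3}{2}}} = \frac{1}{1097 + \left(\sqrt{6}\right)^{\frac{3}{2}}} = \frac{1}{1097 + 6^{\frac{3}{4}}}$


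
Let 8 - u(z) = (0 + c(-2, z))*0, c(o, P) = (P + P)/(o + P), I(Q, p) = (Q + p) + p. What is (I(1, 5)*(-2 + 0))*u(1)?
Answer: -176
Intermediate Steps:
I(Q, p) = Q + 2*p
c(o, P) = 2*P/(P + o) (c(o, P) = (2*P)/(P + o) = 2*P/(P + o))
u(z) = 8 (u(z) = 8 - (0 + 2*z/(z - 2))*0 = 8 - (0 + 2*z/(-2 + z))*0 = 8 - 2*z/(-2 + z)*0 = 8 - 1*0 = 8 + 0 = 8)
(I(1, 5)*(-2 + 0))*u(1) = ((1 + 2*5)*(-2 + 0))*8 = ((1 + 10)*(-2))*8 = (11*(-2))*8 = -22*8 = -176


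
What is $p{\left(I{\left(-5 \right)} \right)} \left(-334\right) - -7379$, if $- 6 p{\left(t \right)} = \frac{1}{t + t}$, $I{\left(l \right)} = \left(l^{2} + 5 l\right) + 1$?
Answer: $\frac{44441}{6} \approx 7406.8$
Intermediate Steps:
$I{\left(l \right)} = 1 + l^{2} + 5 l$
$p{\left(t \right)} = - \frac{1}{12 t}$ ($p{\left(t \right)} = - \frac{1}{6 \left(t + t\right)} = - \frac{1}{6 \cdot 2 t} = - \frac{\frac{1}{2} \frac{1}{t}}{6} = - \frac{1}{12 t}$)
$p{\left(I{\left(-5 \right)} \right)} \left(-334\right) - -7379 = - \frac{1}{12 \left(1 + \left(-5\right)^{2} + 5 \left(-5\right)\right)} \left(-334\right) - -7379 = - \frac{1}{12 \left(1 + 25 - 25\right)} \left(-334\right) + 7379 = - \frac{1}{12 \cdot 1} \left(-334\right) + 7379 = \left(- \frac{1}{12}\right) 1 \left(-334\right) + 7379 = \left(- \frac{1}{12}\right) \left(-334\right) + 7379 = \frac{167}{6} + 7379 = \frac{44441}{6}$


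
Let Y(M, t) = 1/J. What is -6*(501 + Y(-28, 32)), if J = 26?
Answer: -39081/13 ≈ -3006.2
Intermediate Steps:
Y(M, t) = 1/26
-6*(501 + Y(-28, 32)) = -6*(501 + 1/26) = -6*13027/26 = -39081/13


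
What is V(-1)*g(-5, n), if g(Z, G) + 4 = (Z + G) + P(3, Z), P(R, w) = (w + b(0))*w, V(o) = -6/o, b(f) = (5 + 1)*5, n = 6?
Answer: -768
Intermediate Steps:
b(f) = 30 (b(f) = 6*5 = 30)
P(R, w) = w*(30 + w) (P(R, w) = (w + 30)*w = (30 + w)*w = w*(30 + w))
g(Z, G) = -4 + G + Z + Z*(30 + Z) (g(Z, G) = -4 + ((Z + G) + Z*(30 + Z)) = -4 + ((G + Z) + Z*(30 + Z)) = -4 + (G + Z + Z*(30 + Z)) = -4 + G + Z + Z*(30 + Z))
V(-1)*g(-5, n) = (-6/(-1))*(-4 + 6 - 5 - 5*(30 - 5)) = (-6*(-1))*(-4 + 6 - 5 - 5*25) = 6*(-4 + 6 - 5 - 125) = 6*(-128) = -768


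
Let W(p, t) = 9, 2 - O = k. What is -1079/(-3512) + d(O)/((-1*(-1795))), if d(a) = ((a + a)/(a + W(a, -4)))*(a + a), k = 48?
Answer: 41936217/233249480 ≈ 0.17979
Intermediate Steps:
O = -46 (O = 2 - 1*48 = 2 - 48 = -46)
d(a) = 4*a²/(9 + a) (d(a) = ((a + a)/(a + 9))*(a + a) = ((2*a)/(9 + a))*(2*a) = (2*a/(9 + a))*(2*a) = 4*a²/(9 + a))
-1079/(-3512) + d(O)/((-1*(-1795))) = -1079/(-3512) + (4*(-46)²/(9 - 46))/((-1*(-1795))) = -1079*(-1/3512) + (4*2116/(-37))/1795 = 1079/3512 + (4*2116*(-1/37))*(1/1795) = 1079/3512 - 8464/37*1/1795 = 1079/3512 - 8464/66415 = 41936217/233249480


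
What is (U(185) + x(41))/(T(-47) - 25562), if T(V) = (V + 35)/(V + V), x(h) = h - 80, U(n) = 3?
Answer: 423/300352 ≈ 0.0014083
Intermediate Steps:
x(h) = -80 + h
T(V) = (35 + V)/(2*V) (T(V) = (35 + V)/((2*V)) = (35 + V)*(1/(2*V)) = (35 + V)/(2*V))
(U(185) + x(41))/(T(-47) - 25562) = (3 + (-80 + 41))/((½)*(35 - 47)/(-47) - 25562) = (3 - 39)/((½)*(-1/47)*(-12) - 25562) = -36/(6/47 - 25562) = -36/(-1201408/47) = -36*(-47/1201408) = 423/300352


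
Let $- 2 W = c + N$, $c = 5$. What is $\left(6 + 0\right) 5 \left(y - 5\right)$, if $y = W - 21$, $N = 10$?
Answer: $-1005$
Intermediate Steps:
$W = - \frac{15}{2}$ ($W = - \frac{5 + 10}{2} = \left(- \frac{1}{2}\right) 15 = - \frac{15}{2} \approx -7.5$)
$y = - \frac{57}{2}$ ($y = - \frac{15}{2} - 21 = - \frac{57}{2} \approx -28.5$)
$\left(6 + 0\right) 5 \left(y - 5\right) = \left(6 + 0\right) 5 \left(- \frac{57}{2} - 5\right) = 6 \cdot 5 \left(- \frac{67}{2}\right) = 30 \left(- \frac{67}{2}\right) = -1005$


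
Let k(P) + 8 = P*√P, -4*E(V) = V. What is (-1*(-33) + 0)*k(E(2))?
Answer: -264 - 33*I*√2/4 ≈ -264.0 - 11.667*I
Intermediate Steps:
E(V) = -V/4
k(P) = -8 + P^(3/2) (k(P) = -8 + P*√P = -8 + P^(3/2))
(-1*(-33) + 0)*k(E(2)) = (-1*(-33) + 0)*(-8 + (-¼*2)^(3/2)) = (33 + 0)*(-8 + (-½)^(3/2)) = 33*(-8 - I*√2/4) = -264 - 33*I*√2/4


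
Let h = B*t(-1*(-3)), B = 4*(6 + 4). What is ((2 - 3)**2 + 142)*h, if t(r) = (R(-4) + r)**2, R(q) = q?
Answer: 5720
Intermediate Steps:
t(r) = (-4 + r)**2
B = 40 (B = 4*10 = 40)
h = 40 (h = 40*(-4 - 1*(-3))**2 = 40*(-4 + 3)**2 = 40*(-1)**2 = 40*1 = 40)
((2 - 3)**2 + 142)*h = ((2 - 3)**2 + 142)*40 = ((-1)**2 + 142)*40 = (1 + 142)*40 = 143*40 = 5720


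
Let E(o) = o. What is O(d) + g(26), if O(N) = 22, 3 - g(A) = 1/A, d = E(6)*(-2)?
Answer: 649/26 ≈ 24.962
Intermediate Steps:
d = -12 (d = 6*(-2) = -12)
g(A) = 3 - 1/A
O(d) + g(26) = 22 + (3 - 1/26) = 22 + 77/26 = 649/26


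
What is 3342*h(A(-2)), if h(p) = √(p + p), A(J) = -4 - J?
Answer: 6684*I ≈ 6684.0*I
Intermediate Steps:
h(p) = √2*√p (h(p) = √(2*p) = √2*√p)
3342*h(A(-2)) = 3342*(√2*√(-4 - 1*(-2))) = 3342*(√2*√(-4 + 2)) = 3342*(√2*√(-2)) = 3342*(√2*(I*√2)) = 3342*(2*I) = 6684*I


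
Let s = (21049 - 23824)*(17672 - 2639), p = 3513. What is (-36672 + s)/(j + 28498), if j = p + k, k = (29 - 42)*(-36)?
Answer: -41753247/32479 ≈ -1285.5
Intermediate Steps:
k = 468 (k = -13*(-36) = 468)
j = 3981 (j = 3513 + 468 = 3981)
s = -41716575 (s = -2775*15033 = -41716575)
(-36672 + s)/(j + 28498) = (-36672 - 41716575)/(3981 + 28498) = -41753247/32479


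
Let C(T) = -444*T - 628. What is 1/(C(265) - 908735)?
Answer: -1/1027023 ≈ -9.7369e-7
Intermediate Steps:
C(T) = -628 - 444*T
1/(C(265) - 908735) = 1/((-628 - 444*265) - 908735) = 1/((-628 - 117660) - 908735) = 1/(-118288 - 908735) = 1/(-1027023) = -1/1027023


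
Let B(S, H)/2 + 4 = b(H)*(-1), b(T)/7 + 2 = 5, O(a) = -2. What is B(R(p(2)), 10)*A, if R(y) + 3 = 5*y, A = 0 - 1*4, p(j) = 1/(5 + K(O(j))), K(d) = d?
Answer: 200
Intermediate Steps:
p(j) = ⅓ (p(j) = 1/(5 - 2) = 1/3 = ⅓)
A = -4 (A = 0 - 4 = -4)
b(T) = 21 (b(T) = -14 + 7*5 = -14 + 35 = 21)
R(y) = -3 + 5*y
B(S, H) = -50 (B(S, H) = -8 + 2*(21*(-1)) = -8 + 2*(-21) = -8 - 42 = -50)
B(R(p(2)), 10)*A = -50*(-4) = 200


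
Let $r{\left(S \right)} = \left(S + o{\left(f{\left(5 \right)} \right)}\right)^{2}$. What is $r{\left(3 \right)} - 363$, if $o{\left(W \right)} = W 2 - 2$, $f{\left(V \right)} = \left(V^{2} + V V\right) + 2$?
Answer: $10662$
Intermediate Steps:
$f{\left(V \right)} = 2 + 2 V^{2}$ ($f{\left(V \right)} = \left(V^{2} + V^{2}\right) + 2 = 2 V^{2} + 2 = 2 + 2 V^{2}$)
$o{\left(W \right)} = -2 + 2 W$ ($o{\left(W \right)} = 2 W - 2 = -2 + 2 W$)
$r{\left(S \right)} = \left(102 + S\right)^{2}$ ($r{\left(S \right)} = \left(S - \left(2 - 2 \left(2 + 2 \cdot 5^{2}\right)\right)\right)^{2} = \left(S - \left(2 - 2 \left(2 + 2 \cdot 25\right)\right)\right)^{2} = \left(S - \left(2 - 2 \left(2 + 50\right)\right)\right)^{2} = \left(S + \left(-2 + 2 \cdot 52\right)\right)^{2} = \left(S + \left(-2 + 104\right)\right)^{2} = \left(S + 102\right)^{2} = \left(102 + S\right)^{2}$)
$r{\left(3 \right)} - 363 = \left(102 + 3\right)^{2} - 363 = 105^{2} - 363 = 11025 - 363 = 10662$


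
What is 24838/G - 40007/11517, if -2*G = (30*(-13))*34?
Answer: 315346/1156935 ≈ 0.27257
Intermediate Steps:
G = 6630 (G = -30*(-13)*34/2 = -(-195)*34 = -1/2*(-13260) = 6630)
24838/G - 40007/11517 = 24838/6630 - 40007/11517 = 24838*(1/6630) - 40007*1/11517 = 12419/3315 - 3637/1047 = 315346/1156935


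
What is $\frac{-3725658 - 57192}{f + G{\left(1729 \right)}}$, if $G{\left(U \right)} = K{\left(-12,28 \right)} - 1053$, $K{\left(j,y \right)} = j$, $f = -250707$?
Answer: $\frac{630475}{41962} \approx 15.025$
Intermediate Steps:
$G{\left(U \right)} = -1065$ ($G{\left(U \right)} = -12 - 1053 = -1065$)
$\frac{-3725658 - 57192}{f + G{\left(1729 \right)}} = \frac{-3725658 - 57192}{-250707 - 1065} = - \frac{3782850}{-251772} = \left(-3782850\right) \left(- \frac{1}{251772}\right) = \frac{630475}{41962}$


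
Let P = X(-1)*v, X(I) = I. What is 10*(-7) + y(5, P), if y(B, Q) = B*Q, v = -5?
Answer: -45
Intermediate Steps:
P = 5 (P = -1*(-5) = 5)
10*(-7) + y(5, P) = 10*(-7) + 5*5 = -70 + 25 = -45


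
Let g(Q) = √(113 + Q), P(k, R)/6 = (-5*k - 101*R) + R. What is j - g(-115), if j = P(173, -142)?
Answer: 80010 - I*√2 ≈ 80010.0 - 1.4142*I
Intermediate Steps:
P(k, R) = -600*R - 30*k (P(k, R) = 6*((-5*k - 101*R) + R) = 6*((-101*R - 5*k) + R) = 6*(-100*R - 5*k) = -600*R - 30*k)
j = 80010 (j = -600*(-142) - 30*173 = 85200 - 5190 = 80010)
j - g(-115) = 80010 - √(113 - 115) = 80010 - √(-2) = 80010 - I*√2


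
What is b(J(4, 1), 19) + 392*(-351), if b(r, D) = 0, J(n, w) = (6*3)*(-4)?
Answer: -137592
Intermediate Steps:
J(n, w) = -72 (J(n, w) = 18*(-4) = -72)
b(J(4, 1), 19) + 392*(-351) = 0 + 392*(-351) = 0 - 137592 = -137592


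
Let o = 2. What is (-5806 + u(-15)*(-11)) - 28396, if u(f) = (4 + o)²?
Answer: -34598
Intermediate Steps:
u(f) = 36 (u(f) = (4 + 2)² = 6² = 36)
(-5806 + u(-15)*(-11)) - 28396 = (-5806 + 36*(-11)) - 28396 = (-5806 - 396) - 28396 = -6202 - 28396 = -34598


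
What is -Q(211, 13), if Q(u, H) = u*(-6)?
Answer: 1266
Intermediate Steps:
Q(u, H) = -6*u
-Q(211, 13) = -(-6)*211 = -1*(-1266) = 1266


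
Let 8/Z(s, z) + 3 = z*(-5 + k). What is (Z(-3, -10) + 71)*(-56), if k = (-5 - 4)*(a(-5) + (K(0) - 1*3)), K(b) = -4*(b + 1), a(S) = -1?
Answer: -2675400/673 ≈ -3975.3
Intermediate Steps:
K(b) = -4 - 4*b (K(b) = -4*(1 + b) = -4 - 4*b)
k = 72 (k = (-5 - 4)*(-1 + ((-4 - 4*0) - 1*3)) = -9*(-1 + ((-4 + 0) - 3)) = -9*(-1 + (-4 - 3)) = -9*(-1 - 7) = -9*(-8) = 72)
Z(s, z) = 8/(-3 + 67*z) (Z(s, z) = 8/(-3 + z*(-5 + 72)) = 8/(-3 + z*67) = 8/(-3 + 67*z))
(Z(-3, -10) + 71)*(-56) = (8/(-3 + 67*(-10)) + 71)*(-56) = (8/(-3 - 670) + 71)*(-56) = (8/(-673) + 71)*(-56) = (8*(-1/673) + 71)*(-56) = (-8/673 + 71)*(-56) = (47775/673)*(-56) = -2675400/673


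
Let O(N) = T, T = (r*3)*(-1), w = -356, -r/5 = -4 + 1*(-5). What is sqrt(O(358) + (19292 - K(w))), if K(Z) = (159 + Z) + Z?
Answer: 3*sqrt(2190) ≈ 140.39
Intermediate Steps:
r = 45 (r = -5*(-4 + 1*(-5)) = -5*(-4 - 5) = -5*(-9) = 45)
T = -135 (T = (45*3)*(-1) = 135*(-1) = -135)
K(Z) = 159 + 2*Z
O(N) = -135
sqrt(O(358) + (19292 - K(w))) = sqrt(-135 + (19292 - (159 + 2*(-356)))) = sqrt(-135 + (19292 - (159 - 712))) = sqrt(-135 + (19292 - 1*(-553))) = sqrt(-135 + (19292 + 553)) = sqrt(-135 + 19845) = sqrt(19710) = 3*sqrt(2190)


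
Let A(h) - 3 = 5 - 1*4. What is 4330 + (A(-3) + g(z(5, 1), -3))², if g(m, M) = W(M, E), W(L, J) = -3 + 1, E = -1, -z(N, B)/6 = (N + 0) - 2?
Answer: 4334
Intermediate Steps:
z(N, B) = 12 - 6*N (z(N, B) = -6*((N + 0) - 2) = -6*(N - 2) = -6*(-2 + N) = 12 - 6*N)
W(L, J) = -2
A(h) = 4 (A(h) = 3 + (5 - 1*4) = 3 + (5 - 4) = 3 + 1 = 4)
g(m, M) = -2
4330 + (A(-3) + g(z(5, 1), -3))² = 4330 + (4 - 2)² = 4330 + 2² = 4330 + 4 = 4334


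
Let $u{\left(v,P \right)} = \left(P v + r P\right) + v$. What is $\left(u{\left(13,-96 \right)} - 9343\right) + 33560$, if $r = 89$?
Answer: $14438$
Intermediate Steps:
$u{\left(v,P \right)} = v + 89 P + P v$ ($u{\left(v,P \right)} = \left(P v + 89 P\right) + v = \left(89 P + P v\right) + v = v + 89 P + P v$)
$\left(u{\left(13,-96 \right)} - 9343\right) + 33560 = \left(\left(13 + 89 \left(-96\right) - 1248\right) - 9343\right) + 33560 = \left(\left(13 - 8544 - 1248\right) - 9343\right) + 33560 = \left(-9779 - 9343\right) + 33560 = -19122 + 33560 = 14438$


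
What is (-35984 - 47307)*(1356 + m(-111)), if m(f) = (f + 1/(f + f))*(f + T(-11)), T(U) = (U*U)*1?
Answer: -2273927591/111 ≈ -2.0486e+7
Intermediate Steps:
T(U) = U**2 (T(U) = U**2*1 = U**2)
m(f) = (121 + f)*(f + 1/(2*f)) (m(f) = (f + 1/(f + f))*(f + (-11)**2) = (f + 1/(2*f))*(f + 121) = (f + 1/(2*f))*(121 + f) = (121 + f)*(f + 1/(2*f)))
(-35984 - 47307)*(1356 + m(-111)) = (-35984 - 47307)*(1356 + (1/2 + (-111)**2 + 121*(-111) + (121/2)/(-111))) = -83291*(1356 + (1/2 + 12321 - 13431 + (121/2)*(-1/111))) = -83291*(1356 + (1/2 + 12321 - 13431 - 121/222)) = -83291*(1356 - 123215/111) = -83291*27301/111 = -2273927591/111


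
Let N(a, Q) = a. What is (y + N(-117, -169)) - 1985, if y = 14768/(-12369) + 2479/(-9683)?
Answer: -251928156049/119769027 ≈ -2103.4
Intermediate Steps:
y = -173661295/119769027 (y = 14768*(-1/12369) + 2479*(-1/9683) = -14768/12369 - 2479/9683 = -173661295/119769027 ≈ -1.4500)
(y + N(-117, -169)) - 1985 = (-173661295/119769027 - 117) - 1985 = -14186637454/119769027 - 1985 = -251928156049/119769027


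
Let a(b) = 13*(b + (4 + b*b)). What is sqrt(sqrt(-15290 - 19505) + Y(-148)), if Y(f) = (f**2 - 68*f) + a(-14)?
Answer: sqrt(34386 + I*sqrt(34795)) ≈ 185.44 + 0.503*I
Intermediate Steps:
a(b) = 52 + 13*b + 13*b**2 (a(b) = 13*(b + (4 + b**2)) = 13*(4 + b + b**2) = 52 + 13*b + 13*b**2)
Y(f) = 2418 + f**2 - 68*f (Y(f) = (f**2 - 68*f) + (52 + 13*(-14) + 13*(-14)**2) = (f**2 - 68*f) + (52 - 182 + 13*196) = (f**2 - 68*f) + (52 - 182 + 2548) = (f**2 - 68*f) + 2418 = 2418 + f**2 - 68*f)
sqrt(sqrt(-15290 - 19505) + Y(-148)) = sqrt(sqrt(-15290 - 19505) + (2418 + (-148)**2 - 68*(-148))) = sqrt(sqrt(-34795) + (2418 + 21904 + 10064)) = sqrt(I*sqrt(34795) + 34386) = sqrt(34386 + I*sqrt(34795))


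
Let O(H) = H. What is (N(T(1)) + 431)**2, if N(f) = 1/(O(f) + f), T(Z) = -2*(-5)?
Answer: 74321641/400 ≈ 1.8580e+5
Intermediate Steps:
T(Z) = 10
N(f) = 1/(2*f) (N(f) = 1/(f + f) = 1/(2*f))
(N(T(1)) + 431)**2 = ((1/2)/10 + 431)**2 = ((1/2)*(1/10) + 431)**2 = (1/20 + 431)**2 = (8621/20)**2 = 74321641/400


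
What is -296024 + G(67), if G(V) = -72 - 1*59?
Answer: -296155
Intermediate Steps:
G(V) = -131 (G(V) = -72 - 59 = -131)
-296024 + G(67) = -296024 - 131 = -296155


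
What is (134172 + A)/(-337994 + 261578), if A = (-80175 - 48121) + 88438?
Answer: -15719/12736 ≈ -1.2342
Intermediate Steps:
A = -39858 (A = -128296 + 88438 = -39858)
(134172 + A)/(-337994 + 261578) = (134172 - 39858)/(-337994 + 261578) = 94314/(-76416) = 94314*(-1/76416) = -15719/12736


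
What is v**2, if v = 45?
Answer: 2025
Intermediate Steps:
v**2 = 45**2 = 2025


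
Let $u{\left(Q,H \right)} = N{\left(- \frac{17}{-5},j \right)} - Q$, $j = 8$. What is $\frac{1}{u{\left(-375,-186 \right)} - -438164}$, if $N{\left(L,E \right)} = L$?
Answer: $\frac{5}{2192712} \approx 2.2803 \cdot 10^{-6}$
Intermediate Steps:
$u{\left(Q,H \right)} = \frac{17}{5} - Q$ ($u{\left(Q,H \right)} = - \frac{17}{-5} - Q = \left(-17\right) \left(- \frac{1}{5}\right) - Q = \frac{17}{5} - Q$)
$\frac{1}{u{\left(-375,-186 \right)} - -438164} = \frac{1}{\left(\frac{17}{5} - -375\right) - -438164} = \frac{1}{\left(\frac{17}{5} + 375\right) + 438164} = \frac{1}{\frac{1892}{5} + 438164} = \frac{1}{\frac{2192712}{5}} = \frac{5}{2192712}$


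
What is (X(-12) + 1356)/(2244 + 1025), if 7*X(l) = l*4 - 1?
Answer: 1349/3269 ≈ 0.41266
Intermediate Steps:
X(l) = -⅐ + 4*l/7 (X(l) = (l*4 - 1)/7 = (4*l - 1)/7 = (-1 + 4*l)/7 = -⅐ + 4*l/7)
(X(-12) + 1356)/(2244 + 1025) = ((-⅐ + (4/7)*(-12)) + 1356)/(2244 + 1025) = ((-⅐ - 48/7) + 1356)/3269 = (-7 + 1356)*(1/3269) = 1349*(1/3269) = 1349/3269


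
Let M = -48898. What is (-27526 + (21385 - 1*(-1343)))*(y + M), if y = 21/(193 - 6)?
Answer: 43872456190/187 ≈ 2.3461e+8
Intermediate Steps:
y = 21/187 ≈ 0.11230
(-27526 + (21385 - 1*(-1343)))*(y + M) = (-27526 + (21385 - 1*(-1343)))*(21/187 - 48898) = (-27526 + (21385 + 1343))*(-9143905/187) = (-27526 + 22728)*(-9143905/187) = -4798*(-9143905/187) = 43872456190/187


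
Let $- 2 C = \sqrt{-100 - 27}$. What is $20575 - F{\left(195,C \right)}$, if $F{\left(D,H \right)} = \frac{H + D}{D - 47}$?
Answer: $\frac{3044905}{148} + \frac{i \sqrt{127}}{296} \approx 20574.0 + 0.038072 i$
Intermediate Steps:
$C = - \frac{i \sqrt{127}}{2}$ ($C = - \frac{\sqrt{-100 - 27}}{2} = - \frac{\sqrt{-127}}{2} = - \frac{i \sqrt{127}}{2} \approx - 5.6347 i$)
$F{\left(D,H \right)} = \frac{D + H}{-47 + D}$
$20575 - F{\left(195,C \right)} = 20575 - \frac{195 - \frac{i \sqrt{127}}{2}}{-47 + 195} = 20575 - \frac{195 - \frac{i \sqrt{127}}{2}}{148} = 20575 - \left(\frac{195}{148} - \frac{i \sqrt{127}}{296}\right) = \frac{3044905}{148} + \frac{i \sqrt{127}}{296}$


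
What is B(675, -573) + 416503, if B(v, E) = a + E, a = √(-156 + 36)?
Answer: 415930 + 2*I*√30 ≈ 4.1593e+5 + 10.954*I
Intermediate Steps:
a = 2*I*√30 (a = √(-120) = 2*I*√30 ≈ 10.954*I)
B(v, E) = E + 2*I*√30 (B(v, E) = 2*I*√30 + E = E + 2*I*√30)
B(675, -573) + 416503 = (-573 + 2*I*√30) + 416503 = 415930 + 2*I*√30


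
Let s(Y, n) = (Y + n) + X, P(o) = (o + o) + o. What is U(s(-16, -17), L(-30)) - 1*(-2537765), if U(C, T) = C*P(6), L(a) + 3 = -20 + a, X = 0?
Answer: 2537171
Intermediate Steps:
P(o) = 3*o (P(o) = 2*o + o = 3*o)
s(Y, n) = Y + n (s(Y, n) = (Y + n) + 0 = Y + n)
L(a) = -23 + a (L(a) = -3 + (-20 + a) = -23 + a)
U(C, T) = 18*C (U(C, T) = C*(3*6) = C*18 = 18*C)
U(s(-16, -17), L(-30)) - 1*(-2537765) = 18*(-16 - 17) - 1*(-2537765) = 18*(-33) + 2537765 = -594 + 2537765 = 2537171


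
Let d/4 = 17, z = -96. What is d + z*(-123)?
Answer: 11876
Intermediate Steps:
d = 68 (d = 4*17 = 68)
d + z*(-123) = 68 - 96*(-123) = 68 + 11808 = 11876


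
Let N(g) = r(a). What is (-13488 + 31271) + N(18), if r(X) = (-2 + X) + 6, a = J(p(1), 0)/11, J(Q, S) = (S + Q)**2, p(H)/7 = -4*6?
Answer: 223881/11 ≈ 20353.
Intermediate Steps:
p(H) = -168 (p(H) = 7*(-4*6) = 7*(-24) = -168)
J(Q, S) = (Q + S)**2
a = 28224/11 (a = (-168 + 0)**2/11 = (-168)**2*(1/11) = 28224*(1/11) = 28224/11 ≈ 2565.8)
r(X) = 4 + X
N(g) = 28268/11 (N(g) = 4 + 28224/11 = 28268/11)
(-13488 + 31271) + N(18) = (-13488 + 31271) + 28268/11 = 17783 + 28268/11 = 223881/11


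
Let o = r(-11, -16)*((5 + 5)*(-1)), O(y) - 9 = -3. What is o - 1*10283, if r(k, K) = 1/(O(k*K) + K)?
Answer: -10282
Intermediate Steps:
O(y) = 6 (O(y) = 9 - 3 = 6)
r(k, K) = 1/(6 + K)
o = 1 (o = ((5 + 5)*(-1))/(6 - 16) = (10*(-1))/(-10) = -1/10*(-10) = 1)
o - 1*10283 = 1 - 1*10283 = 1 - 10283 = -10282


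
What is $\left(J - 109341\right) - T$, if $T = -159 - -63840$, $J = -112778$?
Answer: $-285800$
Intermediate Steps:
$T = 63681$ ($T = -159 + 63840 = 63681$)
$\left(J - 109341\right) - T = \left(-112778 - 109341\right) - 63681 = -222119 - 63681 = -285800$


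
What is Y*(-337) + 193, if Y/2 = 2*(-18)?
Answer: 24457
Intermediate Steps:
Y = -72 (Y = 2*(2*(-18)) = 2*(-36) = -72)
Y*(-337) + 193 = -72*(-337) + 193 = 24264 + 193 = 24457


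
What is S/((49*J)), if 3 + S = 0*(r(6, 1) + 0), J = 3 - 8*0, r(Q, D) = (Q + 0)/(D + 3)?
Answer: -1/49 ≈ -0.020408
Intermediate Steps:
r(Q, D) = Q/(3 + D)
J = 3 (J = 3 + 0 = 3)
S = -3 (S = -3 + 0*(6/(3 + 1) + 0) = -3 + 0*(6/4 + 0) = -3 + 0*(6*(1/4) + 0) = -3 + 0*(3/2 + 0) = -3 + 0*(3/2) = -3 + 0 = -3)
S/((49*J)) = -3/(49*3) = -3/147 = -3*1/147 = -1/49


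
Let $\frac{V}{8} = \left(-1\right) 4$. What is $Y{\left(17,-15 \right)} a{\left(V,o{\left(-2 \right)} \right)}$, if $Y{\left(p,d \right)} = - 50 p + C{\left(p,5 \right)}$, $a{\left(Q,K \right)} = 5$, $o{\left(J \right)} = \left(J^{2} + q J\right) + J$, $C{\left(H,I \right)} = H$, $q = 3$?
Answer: $-4165$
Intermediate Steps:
$V = -32$ ($V = 8 \left(\left(-1\right) 4\right) = 8 \left(-4\right) = -32$)
$o{\left(J \right)} = J^{2} + 4 J$ ($o{\left(J \right)} = \left(J^{2} + 3 J\right) + J = J^{2} + 4 J$)
$Y{\left(p,d \right)} = - 49 p$ ($Y{\left(p,d \right)} = - 50 p + p = - 49 p$)
$Y{\left(17,-15 \right)} a{\left(V,o{\left(-2 \right)} \right)} = \left(-49\right) 17 \cdot 5 = \left(-833\right) 5 = -4165$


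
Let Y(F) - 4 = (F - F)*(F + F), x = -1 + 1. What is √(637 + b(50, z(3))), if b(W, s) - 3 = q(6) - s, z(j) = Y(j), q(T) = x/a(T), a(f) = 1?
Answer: 2*√159 ≈ 25.219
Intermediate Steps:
x = 0
q(T) = 0 (q(T) = 0/1 = 0*1 = 0)
Y(F) = 4 (Y(F) = 4 + (F - F)*(F + F) = 4 + 0*(2*F) = 4 + 0 = 4)
z(j) = 4
b(W, s) = 3 - s (b(W, s) = 3 + (0 - s) = 3 - s)
√(637 + b(50, z(3))) = √(637 + (3 - 1*4)) = √(637 + (3 - 4)) = √(637 - 1) = √636 = 2*√159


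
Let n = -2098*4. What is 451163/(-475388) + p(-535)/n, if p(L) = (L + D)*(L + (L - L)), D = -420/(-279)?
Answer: -190747409221/5456167896 ≈ -34.960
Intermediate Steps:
D = 140/93 (D = -420*(-1/279) = 140/93 ≈ 1.5054)
n = -8392
p(L) = L*(140/93 + L) (p(L) = (L + 140/93)*(L + (L - L)) = (140/93 + L)*(L + 0) = (140/93 + L)*L = L*(140/93 + L))
451163/(-475388) + p(-535)/n = 451163/(-475388) + ((1/93)*(-535)*(140 + 93*(-535)))/(-8392) = 451163*(-1/475388) + ((1/93)*(-535)*(140 - 49755))*(-1/8392) = -26539/27964 + ((1/93)*(-535)*(-49615))*(-1/8392) = -26539/27964 + (26544025/93)*(-1/8392) = -26539/27964 - 26544025/780456 = -190747409221/5456167896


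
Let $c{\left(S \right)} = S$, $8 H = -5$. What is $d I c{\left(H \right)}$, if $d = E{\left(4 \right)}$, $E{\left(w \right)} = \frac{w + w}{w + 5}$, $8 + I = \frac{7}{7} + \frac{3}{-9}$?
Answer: $\frac{110}{27} \approx 4.0741$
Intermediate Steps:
$H = - \frac{5}{8}$ ($H = \frac{1}{8} \left(-5\right) = - \frac{5}{8} \approx -0.625$)
$I = - \frac{22}{3}$ ($I = -8 + \left(\frac{7}{7} + \frac{3}{-9}\right) = -8 + \left(7 \cdot \frac{1}{7} + 3 \left(- \frac{1}{9}\right)\right) = -8 + \left(1 - \frac{1}{3}\right) = -8 + \frac{2}{3} = - \frac{22}{3} \approx -7.3333$)
$E{\left(w \right)} = \frac{2 w}{5 + w}$
$d = \frac{8}{9}$ ($d = 2 \cdot 4 \frac{1}{5 + 4} = 2 \cdot 4 \cdot \frac{1}{9} = \frac{8}{9} \approx 0.88889$)
$d I c{\left(H \right)} = \frac{8}{9} \left(- \frac{22}{3}\right) \left(- \frac{5}{8}\right) = \left(- \frac{176}{27}\right) \left(- \frac{5}{8}\right) = \frac{110}{27}$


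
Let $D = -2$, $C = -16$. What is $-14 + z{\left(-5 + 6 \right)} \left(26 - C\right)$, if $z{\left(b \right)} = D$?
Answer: $-98$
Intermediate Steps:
$z{\left(b \right)} = -2$
$-14 + z{\left(-5 + 6 \right)} \left(26 - C\right) = -14 - 2 \left(26 - -16\right) = -14 - 2 \left(26 + 16\right) = -14 - 84 = -98$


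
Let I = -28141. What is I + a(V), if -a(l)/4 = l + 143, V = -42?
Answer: -28545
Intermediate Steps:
a(l) = -572 - 4*l (a(l) = -4*(l + 143) = -4*(143 + l) = -572 - 4*l)
I + a(V) = -28141 + (-572 - 4*(-42)) = -28141 + (-572 + 168) = -28141 - 404 = -28545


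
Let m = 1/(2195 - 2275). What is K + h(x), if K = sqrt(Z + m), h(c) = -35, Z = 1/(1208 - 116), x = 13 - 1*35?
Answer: -35 + I*sqrt(345345)/5460 ≈ -35.0 + 0.10763*I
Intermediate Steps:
x = -22 (x = 13 - 35 = -22)
m = -1/80 (m = 1/(-80) = -1/80 ≈ -0.012500)
Z = 1/1092 ≈ 0.00091575
K = I*sqrt(345345)/5460 (K = sqrt(1/1092 - 1/80) = sqrt(-253/21840) = I*sqrt(345345)/5460 ≈ 0.10763*I)
K + h(x) = I*sqrt(345345)/5460 - 35 = -35 + I*sqrt(345345)/5460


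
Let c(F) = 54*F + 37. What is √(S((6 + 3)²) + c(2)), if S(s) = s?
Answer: √226 ≈ 15.033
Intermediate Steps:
c(F) = 37 + 54*F
√(S((6 + 3)²) + c(2)) = √((6 + 3)² + (37 + 54*2)) = √(9² + (37 + 108)) = √(81 + 145) = √226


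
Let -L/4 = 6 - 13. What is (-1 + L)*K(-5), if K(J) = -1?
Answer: -27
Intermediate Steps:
L = 28 (L = -4*(6 - 13) = -4*(-7) = 28)
(-1 + L)*K(-5) = (-1 + 28)*(-1) = 27*(-1) = -27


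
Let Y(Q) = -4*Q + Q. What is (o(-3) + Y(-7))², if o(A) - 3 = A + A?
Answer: 324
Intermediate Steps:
o(A) = 3 + 2*A (o(A) = 3 + (A + A) = 3 + 2*A)
Y(Q) = -3*Q
(o(-3) + Y(-7))² = ((3 + 2*(-3)) - 3*(-7))² = ((3 - 6) + 21)² = (-3 + 21)² = 18² = 324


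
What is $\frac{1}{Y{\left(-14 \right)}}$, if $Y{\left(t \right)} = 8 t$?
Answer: $- \frac{1}{112} \approx -0.0089286$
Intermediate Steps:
$\frac{1}{Y{\left(-14 \right)}} = \frac{1}{8 \left(-14\right)} = \frac{1}{-112} = - \frac{1}{112}$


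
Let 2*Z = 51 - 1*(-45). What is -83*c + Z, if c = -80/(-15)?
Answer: -1184/3 ≈ -394.67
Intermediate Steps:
Z = 48 (Z = (51 - 1*(-45))/2 = (51 + 45)/2 = (½)*96 = 48)
c = 16/3 (c = -80*(-1/15) = 16/3 ≈ 5.3333)
-83*c + Z = -83*16/3 + 48 = -1328/3 + 48 = -1184/3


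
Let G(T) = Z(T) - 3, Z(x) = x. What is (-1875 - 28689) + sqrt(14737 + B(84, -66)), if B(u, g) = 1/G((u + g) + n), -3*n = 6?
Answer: -30564 + sqrt(2490566)/13 ≈ -30443.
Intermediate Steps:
n = -2 (n = -1/3*6 = -2)
G(T) = -3 + T (G(T) = T - 3 = -3 + T)
B(u, g) = 1/(-5 + g + u) (B(u, g) = 1/(-3 + ((u + g) - 2)) = 1/(-3 + ((g + u) - 2)) = 1/(-3 + (-2 + g + u)) = 1/(-5 + g + u))
(-1875 - 28689) + sqrt(14737 + B(84, -66)) = (-1875 - 28689) + sqrt(14737 + 1/(-5 - 66 + 84)) = -30564 + sqrt(14737 + 1/13) = -30564 + sqrt(191582/13) = -30564 + sqrt(2490566)/13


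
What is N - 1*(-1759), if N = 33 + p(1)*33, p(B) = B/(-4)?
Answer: 7135/4 ≈ 1783.8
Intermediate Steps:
p(B) = -B/4 (p(B) = B*(-¼) = -B/4)
N = 99/4 (N = 33 - ¼*1*33 = 33 - ¼*33 = 33 - 33/4 = 99/4 ≈ 24.750)
N - 1*(-1759) = 99/4 - 1*(-1759) = 99/4 + 1759 = 7135/4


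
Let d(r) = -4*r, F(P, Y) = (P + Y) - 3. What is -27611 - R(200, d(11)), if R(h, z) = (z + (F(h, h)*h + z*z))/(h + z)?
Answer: -1097152/39 ≈ -28132.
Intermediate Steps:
F(P, Y) = -3 + P + Y
R(h, z) = (z + z² + h*(-3 + 2*h))/(h + z) (R(h, z) = (z + ((-3 + h + h)*h + z*z))/(h + z) = (z + ((-3 + 2*h)*h + z²))/(h + z) = (z + (h*(-3 + 2*h) + z²))/(h + z) = (z + (z² + h*(-3 + 2*h)))/(h + z) = (z + z² + h*(-3 + 2*h))/(h + z))
-27611 - R(200, d(11)) = -27611 - (-4*11 + (-4*11)² + 200*(-3 + 2*200))/(200 - 4*11) = -27611 - (-44 + (-44)² + 200*(-3 + 400))/(200 - 44) = -27611 - (-44 + 1936 + 200*397)/156 = -27611 - (-44 + 1936 + 79400)/156 = -27611 - 81292/156 = -27611 - 1*20323/39 = -27611 - 20323/39 = -1097152/39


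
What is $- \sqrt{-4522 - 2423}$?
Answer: $- i \sqrt{6945} \approx - 83.337 i$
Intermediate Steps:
$- \sqrt{-4522 - 2423} = - \sqrt{-6945} = - i \sqrt{6945}$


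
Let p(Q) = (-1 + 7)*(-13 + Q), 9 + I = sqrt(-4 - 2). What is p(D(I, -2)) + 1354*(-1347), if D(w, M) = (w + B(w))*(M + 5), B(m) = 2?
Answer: -1824042 + 18*I*sqrt(6) ≈ -1.824e+6 + 44.091*I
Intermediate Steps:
I = -9 + I*sqrt(6) (I = -9 + sqrt(-4 - 2) = -9 + sqrt(-6) = -9 + I*sqrt(6) ≈ -9.0 + 2.4495*I)
D(w, M) = (2 + w)*(5 + M) (D(w, M) = (w + 2)*(M + 5) = (2 + w)*(5 + M))
p(Q) = -78 + 6*Q (p(Q) = 6*(-13 + Q) = -78 + 6*Q)
p(D(I, -2)) + 1354*(-1347) = (-78 + 6*(10 + 2*(-2) + 5*(-9 + I*sqrt(6)) - 2*(-9 + I*sqrt(6)))) + 1354*(-1347) = (-78 + 6*(10 - 4 + (-45 + 5*I*sqrt(6)) + (18 - 2*I*sqrt(6)))) - 1823838 = (-78 + 6*(-21 + 3*I*sqrt(6))) - 1823838 = (-78 + (-126 + 18*I*sqrt(6))) - 1823838 = (-204 + 18*I*sqrt(6)) - 1823838 = -1824042 + 18*I*sqrt(6)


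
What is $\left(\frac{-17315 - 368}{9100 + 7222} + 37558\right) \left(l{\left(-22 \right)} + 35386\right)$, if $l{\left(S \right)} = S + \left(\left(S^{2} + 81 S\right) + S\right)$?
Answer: $\frac{10434553968846}{8161} \approx 1.2786 \cdot 10^{9}$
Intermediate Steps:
$l{\left(S \right)} = S^{2} + 83 S$ ($l{\left(S \right)} = S + \left(S^{2} + 82 S\right) = S^{2} + 83 S$)
$\left(\frac{-17315 - 368}{9100 + 7222} + 37558\right) \left(l{\left(-22 \right)} + 35386\right) = \left(\frac{-17315 - 368}{9100 + 7222} + 37558\right) \left(- 22 \left(83 - 22\right) + 35386\right) = \left(- \frac{17683}{16322} + 37558\right) \left(\left(-22\right) 61 + 35386\right) = \left(\left(-17683\right) \frac{1}{16322} + 37558\right) \left(-1342 + 35386\right) = \left(- \frac{17683}{16322} + 37558\right) 34044 = \frac{613003993}{16322} \cdot 34044 = \frac{10434553968846}{8161}$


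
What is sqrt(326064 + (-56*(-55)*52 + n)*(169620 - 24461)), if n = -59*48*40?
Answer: 4*sqrt(425336249) ≈ 82495.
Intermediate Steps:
n = -113280 (n = -2832*40 = -113280)
sqrt(326064 + (-56*(-55)*52 + n)*(169620 - 24461)) = sqrt(326064 + (-56*(-55)*52 - 113280)*(169620 - 24461)) = sqrt(326064 + (3080*52 - 113280)*145159) = sqrt(326064 + (160160 - 113280)*145159) = sqrt(326064 + 46880*145159) = sqrt(326064 + 6805053920) = sqrt(6805379984) = 4*sqrt(425336249)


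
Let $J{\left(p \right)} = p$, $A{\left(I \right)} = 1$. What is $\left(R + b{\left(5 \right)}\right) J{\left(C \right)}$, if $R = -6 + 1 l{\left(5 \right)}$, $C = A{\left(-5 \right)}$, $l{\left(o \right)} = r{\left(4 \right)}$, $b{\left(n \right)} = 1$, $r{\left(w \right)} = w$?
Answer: $-1$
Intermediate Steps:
$l{\left(o \right)} = 4$
$C = 1$
$R = -2$ ($R = -6 + 1 \cdot 4 = -6 + 4 = -2$)
$\left(R + b{\left(5 \right)}\right) J{\left(C \right)} = \left(-2 + 1\right) 1 = \left(-1\right) 1 = -1$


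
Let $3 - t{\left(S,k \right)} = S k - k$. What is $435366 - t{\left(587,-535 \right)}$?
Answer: $121853$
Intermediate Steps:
$t{\left(S,k \right)} = 3 + k - S k$ ($t{\left(S,k \right)} = 3 - \left(S k - k\right) = 3 - \left(- k + S k\right) = 3 + k - S k$)
$435366 - t{\left(587,-535 \right)} = 435366 - \left(3 - 535 - 587 \left(-535\right)\right) = 435366 - \left(3 - 535 + 314045\right) = 435366 - 313513 = 121853$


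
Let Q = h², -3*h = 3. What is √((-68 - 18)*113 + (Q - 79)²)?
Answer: I*√3634 ≈ 60.283*I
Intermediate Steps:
h = -1 (h = -⅓*3 = -1)
Q = 1 (Q = (-1)² = 1)
√((-68 - 18)*113 + (Q - 79)²) = √((-68 - 18)*113 + (1 - 79)²) = √(-86*113 + (-78)²) = √(-9718 + 6084) = √(-3634) = I*√3634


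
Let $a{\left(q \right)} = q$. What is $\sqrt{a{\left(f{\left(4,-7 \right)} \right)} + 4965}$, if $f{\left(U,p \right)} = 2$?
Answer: $\sqrt{4967} \approx 70.477$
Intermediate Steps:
$\sqrt{a{\left(f{\left(4,-7 \right)} \right)} + 4965} = \sqrt{2 + 4965} = \sqrt{4967}$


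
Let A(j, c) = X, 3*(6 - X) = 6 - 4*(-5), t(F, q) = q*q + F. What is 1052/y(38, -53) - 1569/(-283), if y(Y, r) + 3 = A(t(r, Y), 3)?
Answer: -866475/4811 ≈ -180.10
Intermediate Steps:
t(F, q) = F + q² (t(F, q) = q² + F = F + q²)
X = -8/3 (X = 6 - (6 - 4*(-5))/3 = 6 - (6 + 20)/3 = 6 - ⅓*26 = 6 - 26/3 = -8/3 ≈ -2.6667)
A(j, c) = -8/3
y(Y, r) = -17/3 (y(Y, r) = -3 - 8/3 = -17/3)
1052/y(38, -53) - 1569/(-283) = 1052/(-17/3) - 1569/(-283) = 1052*(-3/17) - 1569*(-1/283) = -3156/17 + 1569/283 = -866475/4811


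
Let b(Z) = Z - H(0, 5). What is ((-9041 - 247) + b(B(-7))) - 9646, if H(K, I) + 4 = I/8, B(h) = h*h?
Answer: -151053/8 ≈ -18882.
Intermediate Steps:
B(h) = h²
H(K, I) = -4 + I/8
b(Z) = 27/8 + Z (b(Z) = Z - (-4 + (⅛)*5) = Z - (-4 + 5/8) = Z - 1*(-27/8) = Z + 27/8 = 27/8 + Z)
((-9041 - 247) + b(B(-7))) - 9646 = ((-9041 - 247) + (27/8 + (-7)²)) - 9646 = (-9288 + (27/8 + 49)) - 9646 = (-9288 + 419/8) - 9646 = -73885/8 - 9646 = -151053/8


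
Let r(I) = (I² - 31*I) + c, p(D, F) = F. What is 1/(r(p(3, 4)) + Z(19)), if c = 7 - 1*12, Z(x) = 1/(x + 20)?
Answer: -39/4406 ≈ -0.0088516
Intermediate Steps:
Z(x) = 1/(20 + x)
c = -5 (c = 7 - 12 = -5)
r(I) = -5 + I² - 31*I (r(I) = (I² - 31*I) - 5 = -5 + I² - 31*I)
1/(r(p(3, 4)) + Z(19)) = 1/((-5 + 4² - 31*4) + 1/(20 + 19)) = 1/((-5 + 16 - 124) + 1/39) = 1/(-113 + 1/39) = 1/(-4406/39) = -39/4406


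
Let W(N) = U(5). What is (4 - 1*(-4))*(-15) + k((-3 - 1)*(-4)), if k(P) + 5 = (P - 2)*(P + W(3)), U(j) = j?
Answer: 169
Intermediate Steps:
W(N) = 5
k(P) = -5 + (-2 + P)*(5 + P) (k(P) = -5 + (P - 2)*(P + 5) = -5 + (-2 + P)*(5 + P))
(4 - 1*(-4))*(-15) + k((-3 - 1)*(-4)) = (4 - 1*(-4))*(-15) + (-15 + ((-3 - 1)*(-4))**2 + 3*((-3 - 1)*(-4))) = (4 + 4)*(-15) + (-15 + (-4*(-4))**2 + 3*(-4*(-4))) = 8*(-15) + (-15 + 16**2 + 3*16) = -120 + (-15 + 256 + 48) = -120 + 289 = 169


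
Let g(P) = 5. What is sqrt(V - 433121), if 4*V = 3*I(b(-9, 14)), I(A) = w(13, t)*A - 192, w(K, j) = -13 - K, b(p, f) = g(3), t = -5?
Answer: 5*I*sqrt(69338)/2 ≈ 658.3*I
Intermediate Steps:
b(p, f) = 5
I(A) = -192 - 26*A (I(A) = (-13 - 1*13)*A - 192 = (-13 - 13)*A - 192 = -26*A - 192 = -192 - 26*A)
V = -483/2 (V = (3*(-192 - 26*5))/4 = (3*(-192 - 130))/4 = (3*(-322))/4 = (1/4)*(-966) = -483/2 ≈ -241.50)
sqrt(V - 433121) = sqrt(-483/2 - 433121) = sqrt(-866725/2) = 5*I*sqrt(69338)/2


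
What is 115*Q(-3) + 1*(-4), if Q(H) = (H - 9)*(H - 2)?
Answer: 6896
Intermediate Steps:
Q(H) = (-9 + H)*(-2 + H)
115*Q(-3) + 1*(-4) = 115*(18 + (-3)² - 11*(-3)) + 1*(-4) = 115*(18 + 9 + 33) - 4 = 115*60 - 4 = 6900 - 4 = 6896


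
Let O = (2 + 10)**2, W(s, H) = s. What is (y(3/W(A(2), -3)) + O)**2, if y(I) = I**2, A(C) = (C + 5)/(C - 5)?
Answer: 50936769/2401 ≈ 21215.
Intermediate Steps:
A(C) = (5 + C)/(-5 + C)
O = 144 (O = 12**2 = 144)
(y(3/W(A(2), -3)) + O)**2 = ((3/(((5 + 2)/(-5 + 2))))**2 + 144)**2 = ((3/((7/(-3))))**2 + 144)**2 = ((3/((-1/3*7)))**2 + 144)**2 = ((3/(-7/3))**2 + 144)**2 = ((3*(-3/7))**2 + 144)**2 = ((-9/7)**2 + 144)**2 = (81/49 + 144)**2 = (7137/49)**2 = 50936769/2401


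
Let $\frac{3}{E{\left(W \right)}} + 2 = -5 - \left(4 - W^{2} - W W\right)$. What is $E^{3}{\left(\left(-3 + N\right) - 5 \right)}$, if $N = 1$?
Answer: $\frac{1}{24389} \approx 4.1002 \cdot 10^{-5}$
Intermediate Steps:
$E{\left(W \right)} = \frac{3}{-11 + 2 W^{2}}$ ($E{\left(W \right)} = \frac{3}{-2 - \left(9 - W^{2} - W W\right)} = \frac{3}{-2 + \left(-5 + \left(\left(W^{2} + W^{2}\right) - 4\right)\right)} = \frac{3}{-2 + \left(-5 + \left(2 W^{2} - 4\right)\right)} = \frac{3}{-2 + \left(-5 + \left(-4 + 2 W^{2}\right)\right)} = \frac{3}{-2 + \left(-9 + 2 W^{2}\right)} = \frac{3}{-11 + 2 W^{2}}$)
$E^{3}{\left(\left(-3 + N\right) - 5 \right)} = \left(\frac{3}{-11 + 2 \left(\left(-3 + 1\right) - 5\right)^{2}}\right)^{3} = \left(\frac{3}{-11 + 2 \left(-2 - 5\right)^{2}}\right)^{3} = \left(\frac{3}{-11 + 2 \left(-7\right)^{2}}\right)^{3} = \left(\frac{3}{-11 + 2 \cdot 49}\right)^{3} = \left(\frac{3}{-11 + 98}\right)^{3} = \left(\frac{3}{87}\right)^{3} = \left(3 \cdot \frac{1}{87}\right)^{3} = \left(\frac{1}{29}\right)^{3} = \frac{1}{24389}$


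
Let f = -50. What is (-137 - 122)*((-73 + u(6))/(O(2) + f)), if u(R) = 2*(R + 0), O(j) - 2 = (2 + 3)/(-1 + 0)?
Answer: -15799/53 ≈ -298.09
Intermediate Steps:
O(j) = -3 (O(j) = 2 + (2 + 3)/(-1 + 0) = 2 + 5/(-1) = 2 + 5*(-1) = 2 - 5 = -3)
u(R) = 2*R
(-137 - 122)*((-73 + u(6))/(O(2) + f)) = (-137 - 122)*((-73 + 2*6)/(-3 - 50)) = -259*(-73 + 12)/(-53) = -(-15799)*(-1)/53 = -259*61/53 = -15799/53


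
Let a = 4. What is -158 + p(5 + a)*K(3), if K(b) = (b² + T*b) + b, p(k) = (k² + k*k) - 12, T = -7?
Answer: -1508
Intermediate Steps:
p(k) = -12 + 2*k² (p(k) = (k² + k²) - 12 = 2*k² - 12 = -12 + 2*k²)
K(b) = b² - 6*b (K(b) = (b² - 7*b) + b = b² - 6*b)
-158 + p(5 + a)*K(3) = -158 + (-12 + 2*(5 + 4)²)*(3*(-6 + 3)) = -158 + (-12 + 2*9²)*(3*(-3)) = -158 + (-12 + 2*81)*(-9) = -158 + (-12 + 162)*(-9) = -158 + 150*(-9) = -158 - 1350 = -1508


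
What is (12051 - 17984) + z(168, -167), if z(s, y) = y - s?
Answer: -6268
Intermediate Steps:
(12051 - 17984) + z(168, -167) = (12051 - 17984) + (-167 - 1*168) = -5933 + (-167 - 168) = -5933 - 335 = -6268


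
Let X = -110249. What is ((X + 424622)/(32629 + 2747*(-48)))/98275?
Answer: -314373/9751533425 ≈ -3.2238e-5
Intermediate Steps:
((X + 424622)/(32629 + 2747*(-48)))/98275 = ((-110249 + 424622)/(32629 + 2747*(-48)))/98275 = (314373/(32629 - 131856))*(1/98275) = (314373/(-99227))*(1/98275) = (314373*(-1/99227))*(1/98275) = -314373/99227*1/98275 = -314373/9751533425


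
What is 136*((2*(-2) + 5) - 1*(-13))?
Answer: 1904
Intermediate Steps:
136*((2*(-2) + 5) - 1*(-13)) = 136*((-4 + 5) + 13) = 136*(1 + 13) = 136*14 = 1904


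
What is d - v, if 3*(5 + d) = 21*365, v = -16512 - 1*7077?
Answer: 26139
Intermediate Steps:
v = -23589 (v = -16512 - 7077 = -23589)
d = 2550 (d = -5 + (21*365)/3 = -5 + (⅓)*7665 = -5 + 2555 = 2550)
d - v = 2550 - 1*(-23589) = 2550 + 23589 = 26139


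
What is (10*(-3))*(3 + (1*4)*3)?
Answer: -450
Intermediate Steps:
(10*(-3))*(3 + (1*4)*3) = -30*(3 + 4*3) = -30*(3 + 12) = -30*15 = -450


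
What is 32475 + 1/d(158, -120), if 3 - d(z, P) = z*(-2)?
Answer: 10359526/319 ≈ 32475.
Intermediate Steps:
d(z, P) = 3 + 2*z (d(z, P) = 3 - z*(-2) = 3 - (-2)*z = 3 + 2*z)
32475 + 1/d(158, -120) = 32475 + 1/(3 + 2*158) = 32475 + 1/(3 + 316) = 32475 + 1/319 = 10359526/319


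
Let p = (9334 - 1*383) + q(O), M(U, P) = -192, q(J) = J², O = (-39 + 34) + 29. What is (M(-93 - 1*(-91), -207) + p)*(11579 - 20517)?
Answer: -83436230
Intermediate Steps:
O = 24 (O = -5 + 29 = 24)
p = 9527 (p = (9334 - 1*383) + 24² = (9334 - 383) + 576 = 8951 + 576 = 9527)
(M(-93 - 1*(-91), -207) + p)*(11579 - 20517) = (-192 + 9527)*(11579 - 20517) = 9335*(-8938) = -83436230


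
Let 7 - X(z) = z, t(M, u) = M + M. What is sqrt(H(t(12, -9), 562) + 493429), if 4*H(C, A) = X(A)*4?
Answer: sqrt(492874) ≈ 702.05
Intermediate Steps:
t(M, u) = 2*M
X(z) = 7 - z
H(C, A) = 7 - A (H(C, A) = ((7 - A)*4)/4 = (28 - 4*A)/4 = 7 - A)
sqrt(H(t(12, -9), 562) + 493429) = sqrt((7 - 1*562) + 493429) = sqrt((7 - 562) + 493429) = sqrt(-555 + 493429) = sqrt(492874)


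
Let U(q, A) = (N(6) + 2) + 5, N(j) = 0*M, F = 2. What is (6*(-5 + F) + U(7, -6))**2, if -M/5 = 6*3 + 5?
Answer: 121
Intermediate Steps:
M = -115 (M = -5*(6*3 + 5) = -5*(18 + 5) = -5*23 = -115)
N(j) = 0 (N(j) = 0*(-115) = 0)
U(q, A) = 7 (U(q, A) = (0 + 2) + 5 = 2 + 5 = 7)
(6*(-5 + F) + U(7, -6))**2 = (6*(-5 + 2) + 7)**2 = (6*(-3) + 7)**2 = (-18 + 7)**2 = (-11)**2 = 121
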